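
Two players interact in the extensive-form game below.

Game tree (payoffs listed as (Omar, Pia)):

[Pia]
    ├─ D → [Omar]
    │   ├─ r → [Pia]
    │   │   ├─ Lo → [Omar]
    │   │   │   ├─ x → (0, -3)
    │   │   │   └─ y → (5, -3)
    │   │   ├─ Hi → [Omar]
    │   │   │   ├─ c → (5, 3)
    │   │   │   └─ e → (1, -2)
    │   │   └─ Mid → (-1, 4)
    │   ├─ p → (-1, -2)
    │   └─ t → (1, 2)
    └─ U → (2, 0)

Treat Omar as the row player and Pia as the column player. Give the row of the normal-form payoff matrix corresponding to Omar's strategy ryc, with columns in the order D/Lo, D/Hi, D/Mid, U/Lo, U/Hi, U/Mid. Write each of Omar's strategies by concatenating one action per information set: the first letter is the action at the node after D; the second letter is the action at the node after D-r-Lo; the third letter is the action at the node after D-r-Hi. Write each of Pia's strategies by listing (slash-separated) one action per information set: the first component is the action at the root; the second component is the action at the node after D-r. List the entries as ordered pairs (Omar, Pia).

vs D/Lo: Pia plays D → Omar plays r at [D] → Pia plays Lo at [D-r] → Omar plays y at [D-r-Lo] → (5, -3)
vs D/Hi: Pia plays D → Omar plays r at [D] → Pia plays Hi at [D-r] → Omar plays c at [D-r-Hi] → (5, 3)
vs D/Mid: Pia plays D → Omar plays r at [D] → Pia plays Mid at [D-r] → (-1, 4)
vs U/Lo: Pia plays U → (2, 0)
vs U/Hi: Pia plays U → (2, 0)
vs U/Mid: Pia plays U → (2, 0)

(5,-3) (5,3) (-1,4) (2,0) (2,0) (2,0)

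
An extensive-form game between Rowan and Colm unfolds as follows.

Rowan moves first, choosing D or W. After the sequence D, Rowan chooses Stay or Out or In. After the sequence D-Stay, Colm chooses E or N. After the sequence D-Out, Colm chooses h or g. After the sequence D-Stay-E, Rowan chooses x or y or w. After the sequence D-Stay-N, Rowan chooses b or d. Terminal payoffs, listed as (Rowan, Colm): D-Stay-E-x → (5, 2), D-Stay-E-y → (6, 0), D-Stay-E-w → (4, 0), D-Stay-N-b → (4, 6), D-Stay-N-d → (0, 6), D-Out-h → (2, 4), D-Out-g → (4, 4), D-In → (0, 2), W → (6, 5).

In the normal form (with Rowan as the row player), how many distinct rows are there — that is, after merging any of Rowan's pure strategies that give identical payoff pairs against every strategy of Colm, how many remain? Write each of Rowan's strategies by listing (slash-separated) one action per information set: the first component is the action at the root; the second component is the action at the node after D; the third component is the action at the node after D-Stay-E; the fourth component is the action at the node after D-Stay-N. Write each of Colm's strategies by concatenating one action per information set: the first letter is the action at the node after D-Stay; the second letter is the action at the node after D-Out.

9

Rowan has 36 pure strategies: D/Stay/x/b, D/Stay/x/d, D/Stay/y/b, D/Stay/y/d, D/Stay/w/b, D/Stay/w/d, D/Out/x/b, D/Out/x/d, D/Out/y/b, D/Out/y/d, D/Out/w/b, D/Out/w/d, D/In/x/b, D/In/x/d, D/In/y/b, D/In/y/d, D/In/w/b, D/In/w/d, W/Stay/x/b, W/Stay/x/d, W/Stay/y/b, W/Stay/y/d, W/Stay/w/b, W/Stay/w/d, W/Out/x/b, W/Out/x/d, W/Out/y/b, W/Out/y/d, W/Out/w/b, W/Out/w/d, W/In/x/b, W/In/x/d, W/In/y/b, W/In/y/d, W/In/w/b, W/In/w/d. Columns: Eh, Eg, Nh, Ng.
{D/Stay/x/b} → row (5,2) (5,2) (4,6) (4,6)
{D/Stay/x/d} → row (5,2) (5,2) (0,6) (0,6)
{D/Stay/y/b} → row (6,0) (6,0) (4,6) (4,6)
{D/Stay/y/d} → row (6,0) (6,0) (0,6) (0,6)
{D/Stay/w/b} → row (4,0) (4,0) (4,6) (4,6)
{D/Stay/w/d} → row (4,0) (4,0) (0,6) (0,6)
{D/Out/x/b, D/Out/x/d, D/Out/y/b, D/Out/y/d, D/Out/w/b, D/Out/w/d} → row (2,4) (4,4) (2,4) (4,4)
{D/In/x/b, D/In/x/d, D/In/y/b, D/In/y/d, D/In/w/b, D/In/w/d} → row (0,2) (0,2) (0,2) (0,2)
{W/Stay/x/b, W/Stay/x/d, W/Stay/y/b, W/Stay/y/d, W/Stay/w/b, W/Stay/w/d, W/Out/x/b, W/Out/x/d, W/Out/y/b, W/Out/y/d, W/Out/w/b, W/Out/w/d, W/In/x/b, W/In/x/d, W/In/y/b, W/In/y/d, W/In/w/b, W/In/w/d} → row (6,5) (6,5) (6,5) (6,5)
That's 9 distinct rows out of 36 strategies.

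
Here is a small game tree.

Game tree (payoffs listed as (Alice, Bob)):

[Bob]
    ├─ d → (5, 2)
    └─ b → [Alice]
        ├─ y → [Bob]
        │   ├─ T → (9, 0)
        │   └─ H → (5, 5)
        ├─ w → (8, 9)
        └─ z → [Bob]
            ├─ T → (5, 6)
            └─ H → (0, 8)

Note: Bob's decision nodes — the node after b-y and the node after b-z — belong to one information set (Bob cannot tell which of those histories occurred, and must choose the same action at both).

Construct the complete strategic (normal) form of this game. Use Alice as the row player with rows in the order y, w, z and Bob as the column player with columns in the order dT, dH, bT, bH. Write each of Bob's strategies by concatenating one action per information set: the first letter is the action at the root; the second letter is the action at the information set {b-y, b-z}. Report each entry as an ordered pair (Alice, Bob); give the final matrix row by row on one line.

y: (5,2) (5,2) (9,0) (5,5) | w: (5,2) (5,2) (8,9) (8,9) | z: (5,2) (5,2) (5,6) (0,8)

Row y: dT→(5,2), dH→(5,2), bT→(9,0), bH→(5,5)
Row w: dT→(5,2), dH→(5,2), bT→(8,9), bH→(8,9)
Row z: dT→(5,2), dH→(5,2), bT→(5,6), bH→(0,8)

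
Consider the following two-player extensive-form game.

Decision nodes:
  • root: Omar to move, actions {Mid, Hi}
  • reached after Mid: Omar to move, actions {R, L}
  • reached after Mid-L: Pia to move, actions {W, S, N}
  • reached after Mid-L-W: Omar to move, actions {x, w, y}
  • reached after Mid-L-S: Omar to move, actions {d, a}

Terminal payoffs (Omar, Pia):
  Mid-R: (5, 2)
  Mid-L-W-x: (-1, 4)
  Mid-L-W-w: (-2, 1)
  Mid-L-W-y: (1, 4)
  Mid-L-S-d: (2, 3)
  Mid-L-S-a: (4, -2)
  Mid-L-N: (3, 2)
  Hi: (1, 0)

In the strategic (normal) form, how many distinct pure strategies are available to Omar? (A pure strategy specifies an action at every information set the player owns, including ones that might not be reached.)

24

Omar owns the root with actions {Mid, Hi} — two choices.
Omar owns the node after Mid with actions {R, L} — two choices.
Omar owns the node after Mid-L-W with actions {x, w, y} — three choices.
Omar owns the node after Mid-L-S with actions {d, a} — two choices.
A pure strategy fixes one action at each information set independently, so the count is the product 2 × 2 × 3 × 2 = 24.
(For reference, Pia has 3 pure strategies, giving a 24×3 normal-form matrix.)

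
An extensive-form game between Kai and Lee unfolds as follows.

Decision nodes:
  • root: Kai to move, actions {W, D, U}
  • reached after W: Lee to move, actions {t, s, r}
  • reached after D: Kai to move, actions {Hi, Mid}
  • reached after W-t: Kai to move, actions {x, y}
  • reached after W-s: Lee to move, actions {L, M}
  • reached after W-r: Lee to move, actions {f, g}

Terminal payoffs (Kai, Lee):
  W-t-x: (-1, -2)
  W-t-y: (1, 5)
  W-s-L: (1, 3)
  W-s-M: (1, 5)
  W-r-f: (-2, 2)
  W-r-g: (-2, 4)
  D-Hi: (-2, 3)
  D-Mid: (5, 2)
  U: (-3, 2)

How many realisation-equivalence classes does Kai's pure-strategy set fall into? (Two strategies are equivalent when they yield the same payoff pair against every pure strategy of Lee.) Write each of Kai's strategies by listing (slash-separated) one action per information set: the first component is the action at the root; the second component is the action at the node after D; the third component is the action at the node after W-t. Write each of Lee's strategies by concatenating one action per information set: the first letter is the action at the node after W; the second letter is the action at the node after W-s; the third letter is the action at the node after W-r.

5

Kai has 12 pure strategies: W/Hi/x, W/Hi/y, W/Mid/x, W/Mid/y, D/Hi/x, D/Hi/y, D/Mid/x, D/Mid/y, U/Hi/x, U/Hi/y, U/Mid/x, U/Mid/y. Columns: tLf, tLg, tMf, tMg, sLf, sLg, sMf, sMg, rLf, rLg, rMf, rMg.
{W/Hi/x, W/Mid/x} → row (-1,-2) (-1,-2) (-1,-2) (-1,-2) (1,3) (1,3) (1,5) (1,5) (-2,2) (-2,4) (-2,2) (-2,4)
{W/Hi/y, W/Mid/y} → row (1,5) (1,5) (1,5) (1,5) (1,3) (1,3) (1,5) (1,5) (-2,2) (-2,4) (-2,2) (-2,4)
{D/Hi/x, D/Hi/y} → row (-2,3) (-2,3) (-2,3) (-2,3) (-2,3) (-2,3) (-2,3) (-2,3) (-2,3) (-2,3) (-2,3) (-2,3)
{D/Mid/x, D/Mid/y} → row (5,2) (5,2) (5,2) (5,2) (5,2) (5,2) (5,2) (5,2) (5,2) (5,2) (5,2) (5,2)
{U/Hi/x, U/Hi/y, U/Mid/x, U/Mid/y} → row (-3,2) (-3,2) (-3,2) (-3,2) (-3,2) (-3,2) (-3,2) (-3,2) (-3,2) (-3,2) (-3,2) (-3,2)
That's 5 distinct rows out of 12 strategies.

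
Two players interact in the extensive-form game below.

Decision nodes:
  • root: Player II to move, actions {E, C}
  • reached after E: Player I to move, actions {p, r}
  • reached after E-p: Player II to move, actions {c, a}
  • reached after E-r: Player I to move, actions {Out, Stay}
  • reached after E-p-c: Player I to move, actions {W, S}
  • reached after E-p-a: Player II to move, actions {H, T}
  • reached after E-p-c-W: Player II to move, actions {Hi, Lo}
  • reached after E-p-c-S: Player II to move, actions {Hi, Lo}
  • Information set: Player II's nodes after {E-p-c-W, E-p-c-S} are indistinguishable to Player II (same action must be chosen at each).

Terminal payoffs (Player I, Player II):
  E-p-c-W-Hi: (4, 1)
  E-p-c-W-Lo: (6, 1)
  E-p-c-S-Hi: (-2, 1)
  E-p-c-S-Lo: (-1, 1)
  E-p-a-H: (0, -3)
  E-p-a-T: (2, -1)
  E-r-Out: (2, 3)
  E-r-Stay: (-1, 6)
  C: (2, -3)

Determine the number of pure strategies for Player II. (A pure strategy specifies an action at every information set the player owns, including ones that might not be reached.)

16

Player II owns the root with actions {E, C} — two choices.
Player II owns the node after E-p with actions {c, a} — two choices.
Player II owns the node after E-p-a with actions {H, T} — two choices.
Player II owns the information set {E-p-c-W, E-p-c-S} with actions {Hi, Lo} — two choices.
A pure strategy fixes one action at each information set independently, so the count is the product 2 × 2 × 2 × 2 = 16.
(For reference, Player I has 8 pure strategies, giving a 16×8 normal-form matrix.)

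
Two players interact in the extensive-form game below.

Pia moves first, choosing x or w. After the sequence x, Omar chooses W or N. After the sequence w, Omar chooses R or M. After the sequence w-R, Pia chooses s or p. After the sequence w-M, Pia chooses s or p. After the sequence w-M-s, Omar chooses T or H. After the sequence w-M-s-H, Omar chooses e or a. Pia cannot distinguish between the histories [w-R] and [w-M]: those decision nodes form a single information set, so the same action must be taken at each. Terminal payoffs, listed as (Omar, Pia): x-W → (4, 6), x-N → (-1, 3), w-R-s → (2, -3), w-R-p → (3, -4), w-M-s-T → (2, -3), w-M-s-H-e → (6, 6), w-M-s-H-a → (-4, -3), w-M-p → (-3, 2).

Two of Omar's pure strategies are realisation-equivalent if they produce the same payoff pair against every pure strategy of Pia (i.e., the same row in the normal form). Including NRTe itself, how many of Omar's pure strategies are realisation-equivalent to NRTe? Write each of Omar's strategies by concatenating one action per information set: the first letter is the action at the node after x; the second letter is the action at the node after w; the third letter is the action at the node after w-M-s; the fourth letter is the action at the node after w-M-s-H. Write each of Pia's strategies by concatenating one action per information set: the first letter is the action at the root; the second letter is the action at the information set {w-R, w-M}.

Row for NRTe (columns xs, xp, ws, wp): (-1,3) (-1,3) (2,-3) (3,-4).
Under NRTe, Omar's choice at the node after w-M-s and at the node after w-M-s-H can never be reached regardless of what Pia does, so varying those choices leaves every outcome unchanged.
Holding the reachable choices fixed and varying the unreachable ones freely already gives 2 × 2 = 4 equivalent strategies.
No other strategy reproduces this row, so those 4 are the full class: NRTe, NRTa, NRHe, NRHa.

4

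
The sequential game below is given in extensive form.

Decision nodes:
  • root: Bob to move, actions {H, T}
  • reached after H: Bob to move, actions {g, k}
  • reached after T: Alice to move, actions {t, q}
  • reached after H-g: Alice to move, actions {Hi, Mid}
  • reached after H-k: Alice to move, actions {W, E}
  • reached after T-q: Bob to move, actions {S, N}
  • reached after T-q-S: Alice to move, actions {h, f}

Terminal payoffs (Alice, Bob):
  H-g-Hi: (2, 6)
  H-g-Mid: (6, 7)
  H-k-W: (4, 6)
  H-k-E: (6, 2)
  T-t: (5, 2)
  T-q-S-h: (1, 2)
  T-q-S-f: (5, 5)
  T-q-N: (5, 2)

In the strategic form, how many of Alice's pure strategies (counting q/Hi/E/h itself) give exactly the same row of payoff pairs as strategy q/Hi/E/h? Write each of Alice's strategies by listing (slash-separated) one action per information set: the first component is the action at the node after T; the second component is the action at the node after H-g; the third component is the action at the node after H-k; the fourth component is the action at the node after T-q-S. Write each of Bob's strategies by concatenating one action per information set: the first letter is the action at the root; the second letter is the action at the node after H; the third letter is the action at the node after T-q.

Row for q/Hi/E/h (columns HgS, HgN, HkS, HkN, TgS, TgN, TkS, TkN): (2,6) (2,6) (6,2) (6,2) (1,2) (5,2) (1,2) (5,2).
Every one of Alice's information sets is on the play path for some reply by Bob when Alice follows q/Hi/E/h.
Changing the action at any of them therefore changes at least one column, so only q/Hi/E/h itself gives this row.

1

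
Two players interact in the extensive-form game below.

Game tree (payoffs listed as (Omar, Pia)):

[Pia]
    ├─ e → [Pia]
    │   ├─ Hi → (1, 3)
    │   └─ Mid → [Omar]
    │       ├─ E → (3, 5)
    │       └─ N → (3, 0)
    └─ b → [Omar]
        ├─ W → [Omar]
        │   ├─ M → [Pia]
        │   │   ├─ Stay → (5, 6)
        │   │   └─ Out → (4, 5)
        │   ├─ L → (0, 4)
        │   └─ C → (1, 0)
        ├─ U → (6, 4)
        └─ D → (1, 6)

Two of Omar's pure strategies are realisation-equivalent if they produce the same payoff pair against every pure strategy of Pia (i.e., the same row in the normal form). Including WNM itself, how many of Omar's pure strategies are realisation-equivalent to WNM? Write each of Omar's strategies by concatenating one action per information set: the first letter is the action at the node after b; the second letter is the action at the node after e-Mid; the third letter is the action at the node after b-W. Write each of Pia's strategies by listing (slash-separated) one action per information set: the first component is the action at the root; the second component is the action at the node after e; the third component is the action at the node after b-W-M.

1

Row for WNM (columns e/Hi/Stay, e/Hi/Out, e/Mid/Stay, e/Mid/Out, b/Hi/Stay, b/Hi/Out, b/Mid/Stay, b/Mid/Out): (1,3) (1,3) (3,0) (3,0) (5,6) (4,5) (5,6) (4,5).
Every one of Omar's information sets is on the play path for some reply by Pia when Omar follows WNM.
Changing the action at any of them therefore changes at least one column, so only WNM itself gives this row.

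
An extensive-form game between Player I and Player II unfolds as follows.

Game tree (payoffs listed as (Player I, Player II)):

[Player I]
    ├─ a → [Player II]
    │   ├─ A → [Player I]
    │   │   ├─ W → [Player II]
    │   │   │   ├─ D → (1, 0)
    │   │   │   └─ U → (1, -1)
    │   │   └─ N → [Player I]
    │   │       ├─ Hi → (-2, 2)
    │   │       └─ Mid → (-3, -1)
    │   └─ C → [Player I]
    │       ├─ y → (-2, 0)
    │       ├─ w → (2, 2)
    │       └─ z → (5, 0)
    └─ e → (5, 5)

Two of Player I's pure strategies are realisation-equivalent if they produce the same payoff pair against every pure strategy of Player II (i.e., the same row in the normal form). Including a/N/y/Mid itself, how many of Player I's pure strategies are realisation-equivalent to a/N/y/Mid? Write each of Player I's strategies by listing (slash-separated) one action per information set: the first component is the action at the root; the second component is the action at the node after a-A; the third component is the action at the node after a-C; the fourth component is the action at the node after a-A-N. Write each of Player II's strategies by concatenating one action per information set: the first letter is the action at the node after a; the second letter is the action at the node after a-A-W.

1

Row for a/N/y/Mid (columns AD, AU, CD, CU): (-3,-1) (-3,-1) (-2,0) (-2,0).
Every one of Player I's information sets is on the play path for some reply by Player II when Player I follows a/N/y/Mid.
Changing the action at any of them therefore changes at least one column, so only a/N/y/Mid itself gives this row.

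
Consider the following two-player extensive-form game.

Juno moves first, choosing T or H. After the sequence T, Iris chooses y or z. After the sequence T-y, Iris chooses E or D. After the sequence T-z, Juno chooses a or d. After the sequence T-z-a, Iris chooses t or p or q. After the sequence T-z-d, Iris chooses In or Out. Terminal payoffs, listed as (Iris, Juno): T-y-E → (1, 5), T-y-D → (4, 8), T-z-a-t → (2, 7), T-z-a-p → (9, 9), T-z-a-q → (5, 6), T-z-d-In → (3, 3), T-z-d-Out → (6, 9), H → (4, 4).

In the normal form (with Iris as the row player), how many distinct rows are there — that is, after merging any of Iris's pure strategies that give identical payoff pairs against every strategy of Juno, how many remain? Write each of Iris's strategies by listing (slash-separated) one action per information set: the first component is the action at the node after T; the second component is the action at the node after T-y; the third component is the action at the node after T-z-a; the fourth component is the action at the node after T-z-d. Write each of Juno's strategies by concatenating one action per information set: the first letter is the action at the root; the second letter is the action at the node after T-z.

Iris has 24 pure strategies: y/E/t/In, y/E/t/Out, y/E/p/In, y/E/p/Out, y/E/q/In, y/E/q/Out, y/D/t/In, y/D/t/Out, y/D/p/In, y/D/p/Out, y/D/q/In, y/D/q/Out, z/E/t/In, z/E/t/Out, z/E/p/In, z/E/p/Out, z/E/q/In, z/E/q/Out, z/D/t/In, z/D/t/Out, z/D/p/In, z/D/p/Out, z/D/q/In, z/D/q/Out. Columns: Ta, Td, Ha, Hd.
{y/E/t/In, y/E/t/Out, y/E/p/In, y/E/p/Out, y/E/q/In, y/E/q/Out} → row (1,5) (1,5) (4,4) (4,4)
{y/D/t/In, y/D/t/Out, y/D/p/In, y/D/p/Out, y/D/q/In, y/D/q/Out} → row (4,8) (4,8) (4,4) (4,4)
{z/E/t/In, z/D/t/In} → row (2,7) (3,3) (4,4) (4,4)
{z/E/t/Out, z/D/t/Out} → row (2,7) (6,9) (4,4) (4,4)
{z/E/p/In, z/D/p/In} → row (9,9) (3,3) (4,4) (4,4)
{z/E/p/Out, z/D/p/Out} → row (9,9) (6,9) (4,4) (4,4)
{z/E/q/In, z/D/q/In} → row (5,6) (3,3) (4,4) (4,4)
{z/E/q/Out, z/D/q/Out} → row (5,6) (6,9) (4,4) (4,4)
That's 8 distinct rows out of 24 strategies.

8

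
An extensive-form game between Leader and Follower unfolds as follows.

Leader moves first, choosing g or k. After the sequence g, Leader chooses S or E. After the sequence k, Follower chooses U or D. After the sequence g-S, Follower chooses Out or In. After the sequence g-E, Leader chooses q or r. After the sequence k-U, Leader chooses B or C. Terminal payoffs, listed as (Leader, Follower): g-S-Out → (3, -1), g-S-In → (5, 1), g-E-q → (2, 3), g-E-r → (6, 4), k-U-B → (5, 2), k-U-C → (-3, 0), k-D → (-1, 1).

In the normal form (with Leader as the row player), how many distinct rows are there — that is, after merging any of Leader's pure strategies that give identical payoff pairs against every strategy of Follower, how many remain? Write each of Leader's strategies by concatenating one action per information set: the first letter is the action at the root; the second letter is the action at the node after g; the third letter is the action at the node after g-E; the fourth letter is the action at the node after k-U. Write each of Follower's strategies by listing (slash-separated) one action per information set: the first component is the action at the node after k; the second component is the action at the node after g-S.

Leader has 16 pure strategies: gSqB, gSqC, gSrB, gSrC, gEqB, gEqC, gErB, gErC, kSqB, kSqC, kSrB, kSrC, kEqB, kEqC, kErB, kErC. Columns: U/Out, U/In, D/Out, D/In.
{gSqB, gSqC, gSrB, gSrC} → row (3,-1) (5,1) (3,-1) (5,1)
{gEqB, gEqC} → row (2,3) (2,3) (2,3) (2,3)
{gErB, gErC} → row (6,4) (6,4) (6,4) (6,4)
{kSqB, kSrB, kEqB, kErB} → row (5,2) (5,2) (-1,1) (-1,1)
{kSqC, kSrC, kEqC, kErC} → row (-3,0) (-3,0) (-1,1) (-1,1)
That's 5 distinct rows out of 16 strategies.

5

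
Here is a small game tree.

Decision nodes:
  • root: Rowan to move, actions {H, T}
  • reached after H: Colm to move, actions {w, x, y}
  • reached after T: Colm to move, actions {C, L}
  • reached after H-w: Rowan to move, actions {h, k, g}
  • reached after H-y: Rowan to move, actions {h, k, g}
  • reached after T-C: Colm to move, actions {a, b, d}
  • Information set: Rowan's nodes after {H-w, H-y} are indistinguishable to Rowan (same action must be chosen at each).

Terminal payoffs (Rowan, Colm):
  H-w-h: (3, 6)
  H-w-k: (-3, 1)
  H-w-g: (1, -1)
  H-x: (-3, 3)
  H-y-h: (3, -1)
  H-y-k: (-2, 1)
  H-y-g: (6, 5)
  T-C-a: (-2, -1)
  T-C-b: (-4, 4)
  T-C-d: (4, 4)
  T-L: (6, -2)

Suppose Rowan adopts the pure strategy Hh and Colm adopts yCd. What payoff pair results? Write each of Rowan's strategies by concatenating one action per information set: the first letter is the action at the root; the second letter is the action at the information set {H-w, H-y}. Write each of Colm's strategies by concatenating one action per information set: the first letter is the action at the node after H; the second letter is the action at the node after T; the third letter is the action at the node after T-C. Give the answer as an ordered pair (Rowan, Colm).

Trace the play path from the root:
  Rowan plays H
  Colm plays y at [H]
  Rowan plays h at [H-y]
→ terminal payoff (3, -1).
(Colm's choice at the node after T is never reached on this path, so it doesn't affect the outcome.)

(3, -1)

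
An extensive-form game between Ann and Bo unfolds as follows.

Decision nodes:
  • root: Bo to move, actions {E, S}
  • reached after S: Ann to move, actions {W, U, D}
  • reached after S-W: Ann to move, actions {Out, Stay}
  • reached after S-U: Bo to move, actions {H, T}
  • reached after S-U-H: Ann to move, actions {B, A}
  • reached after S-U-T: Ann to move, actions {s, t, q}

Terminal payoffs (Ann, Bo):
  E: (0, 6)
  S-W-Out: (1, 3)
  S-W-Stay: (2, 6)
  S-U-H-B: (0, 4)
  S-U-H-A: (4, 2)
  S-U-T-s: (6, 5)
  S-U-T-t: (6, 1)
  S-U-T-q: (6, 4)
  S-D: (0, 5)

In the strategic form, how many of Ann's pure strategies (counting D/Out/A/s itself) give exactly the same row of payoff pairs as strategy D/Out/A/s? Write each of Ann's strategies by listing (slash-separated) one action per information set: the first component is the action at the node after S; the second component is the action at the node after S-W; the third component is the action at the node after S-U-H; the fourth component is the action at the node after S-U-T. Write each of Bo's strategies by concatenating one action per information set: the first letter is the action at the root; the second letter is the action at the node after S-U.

12

Row for D/Out/A/s (columns EH, ET, SH, ST): (0,6) (0,6) (0,5) (0,5).
Under D/Out/A/s, Ann's choice at the node after S-W and at the node after S-U-H and at the node after S-U-T can never be reached regardless of what Bo does, so varying those choices leaves every outcome unchanged.
Holding the reachable choices fixed and varying the unreachable ones freely already gives 2 × 2 × 3 = 12 equivalent strategies.
No other strategy reproduces this row, so those 12 are the full class: D/Out/B/s, D/Out/B/t, D/Out/B/q, D/Out/A/s, D/Out/A/t, D/Out/A/q, D/Stay/B/s, D/Stay/B/t, D/Stay/B/q, D/Stay/A/s, D/Stay/A/t, D/Stay/A/q.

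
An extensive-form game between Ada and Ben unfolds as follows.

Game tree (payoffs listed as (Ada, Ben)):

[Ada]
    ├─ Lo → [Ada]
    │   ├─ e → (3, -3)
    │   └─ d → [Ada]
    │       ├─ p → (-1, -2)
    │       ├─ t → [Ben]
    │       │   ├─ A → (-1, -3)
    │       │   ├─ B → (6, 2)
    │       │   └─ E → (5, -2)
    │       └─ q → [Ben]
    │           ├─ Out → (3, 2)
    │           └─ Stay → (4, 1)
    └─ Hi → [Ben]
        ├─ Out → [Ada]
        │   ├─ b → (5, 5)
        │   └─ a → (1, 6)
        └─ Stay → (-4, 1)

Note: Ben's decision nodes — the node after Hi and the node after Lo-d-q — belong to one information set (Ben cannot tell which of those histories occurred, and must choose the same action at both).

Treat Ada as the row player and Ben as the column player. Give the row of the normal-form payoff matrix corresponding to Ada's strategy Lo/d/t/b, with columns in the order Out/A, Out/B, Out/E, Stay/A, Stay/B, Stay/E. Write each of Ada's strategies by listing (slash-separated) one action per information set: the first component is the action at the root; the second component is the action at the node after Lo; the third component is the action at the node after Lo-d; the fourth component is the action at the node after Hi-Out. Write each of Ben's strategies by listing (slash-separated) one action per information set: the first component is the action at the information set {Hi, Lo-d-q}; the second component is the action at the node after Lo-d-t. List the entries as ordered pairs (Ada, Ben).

(-1,-3) (6,2) (5,-2) (-1,-3) (6,2) (5,-2)

vs Out/A: Ada plays Lo → Ada plays d at [Lo] → Ada plays t at [Lo-d] → Ben plays A at [Lo-d-t] → (-1, -3)
vs Out/B: Ada plays Lo → Ada plays d at [Lo] → Ada plays t at [Lo-d] → Ben plays B at [Lo-d-t] → (6, 2)
vs Out/E: Ada plays Lo → Ada plays d at [Lo] → Ada plays t at [Lo-d] → Ben plays E at [Lo-d-t] → (5, -2)
vs Stay/A: Ada plays Lo → Ada plays d at [Lo] → Ada plays t at [Lo-d] → Ben plays A at [Lo-d-t] → (-1, -3)
vs Stay/B: Ada plays Lo → Ada plays d at [Lo] → Ada plays t at [Lo-d] → Ben plays B at [Lo-d-t] → (6, 2)
vs Stay/E: Ada plays Lo → Ada plays d at [Lo] → Ada plays t at [Lo-d] → Ben plays E at [Lo-d-t] → (5, -2)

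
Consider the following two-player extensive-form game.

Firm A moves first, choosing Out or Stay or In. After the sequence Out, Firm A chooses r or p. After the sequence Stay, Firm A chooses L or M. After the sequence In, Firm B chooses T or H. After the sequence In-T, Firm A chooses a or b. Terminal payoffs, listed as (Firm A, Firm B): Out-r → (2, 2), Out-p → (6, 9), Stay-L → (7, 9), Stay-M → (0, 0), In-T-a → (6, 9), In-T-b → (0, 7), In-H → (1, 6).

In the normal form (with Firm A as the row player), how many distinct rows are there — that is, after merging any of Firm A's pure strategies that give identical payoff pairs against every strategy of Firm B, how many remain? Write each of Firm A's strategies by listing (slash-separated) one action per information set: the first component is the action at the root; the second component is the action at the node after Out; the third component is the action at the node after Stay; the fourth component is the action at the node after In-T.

6

Firm A has 24 pure strategies: Out/r/L/a, Out/r/L/b, Out/r/M/a, Out/r/M/b, Out/p/L/a, Out/p/L/b, Out/p/M/a, Out/p/M/b, Stay/r/L/a, Stay/r/L/b, Stay/r/M/a, Stay/r/M/b, Stay/p/L/a, Stay/p/L/b, Stay/p/M/a, Stay/p/M/b, In/r/L/a, In/r/L/b, In/r/M/a, In/r/M/b, In/p/L/a, In/p/L/b, In/p/M/a, In/p/M/b. Columns: T, H.
{Out/r/L/a, Out/r/L/b, Out/r/M/a, Out/r/M/b} → row (2,2) (2,2)
{Out/p/L/a, Out/p/L/b, Out/p/M/a, Out/p/M/b} → row (6,9) (6,9)
{Stay/r/L/a, Stay/r/L/b, Stay/p/L/a, Stay/p/L/b} → row (7,9) (7,9)
{Stay/r/M/a, Stay/r/M/b, Stay/p/M/a, Stay/p/M/b} → row (0,0) (0,0)
{In/r/L/a, In/r/M/a, In/p/L/a, In/p/M/a} → row (6,9) (1,6)
{In/r/L/b, In/r/M/b, In/p/L/b, In/p/M/b} → row (0,7) (1,6)
That's 6 distinct rows out of 24 strategies.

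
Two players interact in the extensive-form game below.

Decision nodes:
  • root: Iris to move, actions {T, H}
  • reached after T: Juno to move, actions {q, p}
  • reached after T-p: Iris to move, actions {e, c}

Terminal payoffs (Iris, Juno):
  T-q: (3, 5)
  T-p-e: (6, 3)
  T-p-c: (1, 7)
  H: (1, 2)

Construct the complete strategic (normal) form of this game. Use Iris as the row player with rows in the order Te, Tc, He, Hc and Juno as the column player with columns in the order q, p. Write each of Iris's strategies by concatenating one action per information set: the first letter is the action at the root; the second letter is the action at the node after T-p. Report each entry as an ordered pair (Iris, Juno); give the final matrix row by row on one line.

Te: (3,5) (6,3) | Tc: (3,5) (1,7) | He: (1,2) (1,2) | Hc: (1,2) (1,2)

Row Te: q→(3,5), p→(6,3)
Row Tc: q→(3,5), p→(1,7)
Row He: q→(1,2), p→(1,2)
Row Hc: q→(1,2), p→(1,2)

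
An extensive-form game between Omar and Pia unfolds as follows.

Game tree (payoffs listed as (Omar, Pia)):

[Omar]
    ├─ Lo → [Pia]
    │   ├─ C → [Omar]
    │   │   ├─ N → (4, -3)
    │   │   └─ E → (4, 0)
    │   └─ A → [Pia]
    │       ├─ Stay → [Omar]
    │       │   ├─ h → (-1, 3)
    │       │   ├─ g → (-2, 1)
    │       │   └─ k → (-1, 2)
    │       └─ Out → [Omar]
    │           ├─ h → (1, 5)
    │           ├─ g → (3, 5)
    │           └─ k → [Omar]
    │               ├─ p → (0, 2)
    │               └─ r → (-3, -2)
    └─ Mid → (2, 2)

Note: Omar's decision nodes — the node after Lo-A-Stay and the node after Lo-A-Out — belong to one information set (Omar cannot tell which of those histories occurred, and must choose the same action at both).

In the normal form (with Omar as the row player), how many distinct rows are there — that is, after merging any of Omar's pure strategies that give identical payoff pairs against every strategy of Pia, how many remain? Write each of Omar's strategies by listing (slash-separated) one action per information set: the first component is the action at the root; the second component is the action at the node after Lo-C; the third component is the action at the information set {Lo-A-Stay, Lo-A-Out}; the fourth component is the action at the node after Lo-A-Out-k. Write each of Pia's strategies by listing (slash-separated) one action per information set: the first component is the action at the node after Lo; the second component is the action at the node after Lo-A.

9

Omar has 24 pure strategies: Lo/N/h/p, Lo/N/h/r, Lo/N/g/p, Lo/N/g/r, Lo/N/k/p, Lo/N/k/r, Lo/E/h/p, Lo/E/h/r, Lo/E/g/p, Lo/E/g/r, Lo/E/k/p, Lo/E/k/r, Mid/N/h/p, Mid/N/h/r, Mid/N/g/p, Mid/N/g/r, Mid/N/k/p, Mid/N/k/r, Mid/E/h/p, Mid/E/h/r, Mid/E/g/p, Mid/E/g/r, Mid/E/k/p, Mid/E/k/r. Columns: C/Stay, C/Out, A/Stay, A/Out.
{Lo/N/h/p, Lo/N/h/r} → row (4,-3) (4,-3) (-1,3) (1,5)
{Lo/N/g/p, Lo/N/g/r} → row (4,-3) (4,-3) (-2,1) (3,5)
{Lo/N/k/p} → row (4,-3) (4,-3) (-1,2) (0,2)
{Lo/N/k/r} → row (4,-3) (4,-3) (-1,2) (-3,-2)
{Lo/E/h/p, Lo/E/h/r} → row (4,0) (4,0) (-1,3) (1,5)
{Lo/E/g/p, Lo/E/g/r} → row (4,0) (4,0) (-2,1) (3,5)
{Lo/E/k/p} → row (4,0) (4,0) (-1,2) (0,2)
{Lo/E/k/r} → row (4,0) (4,0) (-1,2) (-3,-2)
{Mid/N/h/p, Mid/N/h/r, Mid/N/g/p, Mid/N/g/r, Mid/N/k/p, Mid/N/k/r, Mid/E/h/p, Mid/E/h/r, Mid/E/g/p, Mid/E/g/r, Mid/E/k/p, Mid/E/k/r} → row (2,2) (2,2) (2,2) (2,2)
That's 9 distinct rows out of 24 strategies.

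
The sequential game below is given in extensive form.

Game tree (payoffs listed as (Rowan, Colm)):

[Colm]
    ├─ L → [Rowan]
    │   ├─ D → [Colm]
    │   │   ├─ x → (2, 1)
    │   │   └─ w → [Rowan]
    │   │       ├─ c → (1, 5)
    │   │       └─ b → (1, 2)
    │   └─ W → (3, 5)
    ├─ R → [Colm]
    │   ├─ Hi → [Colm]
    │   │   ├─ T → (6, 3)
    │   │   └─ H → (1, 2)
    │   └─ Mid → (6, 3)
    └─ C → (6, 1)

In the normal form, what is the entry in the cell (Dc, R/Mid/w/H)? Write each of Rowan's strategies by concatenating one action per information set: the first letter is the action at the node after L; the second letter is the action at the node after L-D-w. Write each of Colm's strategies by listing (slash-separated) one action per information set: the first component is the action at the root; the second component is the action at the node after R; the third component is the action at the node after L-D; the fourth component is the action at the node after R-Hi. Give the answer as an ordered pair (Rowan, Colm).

Trace the play path from the root:
  Colm plays R
  Colm plays Mid at [R]
→ terminal payoff (6, 3).
(Rowan's choice at the node after L is never reached on this path, so it doesn't affect the outcome.)

(6, 3)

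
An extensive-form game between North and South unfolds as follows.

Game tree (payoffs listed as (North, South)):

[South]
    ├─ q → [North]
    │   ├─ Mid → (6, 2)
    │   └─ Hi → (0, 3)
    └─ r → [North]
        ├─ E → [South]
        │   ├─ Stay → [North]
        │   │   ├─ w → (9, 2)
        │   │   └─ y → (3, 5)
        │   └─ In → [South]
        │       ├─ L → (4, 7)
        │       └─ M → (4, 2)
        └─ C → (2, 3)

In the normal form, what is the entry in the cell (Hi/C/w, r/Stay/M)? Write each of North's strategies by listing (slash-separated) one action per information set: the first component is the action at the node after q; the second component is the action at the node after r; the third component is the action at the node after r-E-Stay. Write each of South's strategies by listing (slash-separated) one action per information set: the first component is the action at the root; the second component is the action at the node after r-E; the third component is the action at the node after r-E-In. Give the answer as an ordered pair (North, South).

Trace the play path from the root:
  South plays r
  North plays C at [r]
→ terminal payoff (2, 3).
(North's choice at the node after q is never reached on this path, so it doesn't affect the outcome.)

(2, 3)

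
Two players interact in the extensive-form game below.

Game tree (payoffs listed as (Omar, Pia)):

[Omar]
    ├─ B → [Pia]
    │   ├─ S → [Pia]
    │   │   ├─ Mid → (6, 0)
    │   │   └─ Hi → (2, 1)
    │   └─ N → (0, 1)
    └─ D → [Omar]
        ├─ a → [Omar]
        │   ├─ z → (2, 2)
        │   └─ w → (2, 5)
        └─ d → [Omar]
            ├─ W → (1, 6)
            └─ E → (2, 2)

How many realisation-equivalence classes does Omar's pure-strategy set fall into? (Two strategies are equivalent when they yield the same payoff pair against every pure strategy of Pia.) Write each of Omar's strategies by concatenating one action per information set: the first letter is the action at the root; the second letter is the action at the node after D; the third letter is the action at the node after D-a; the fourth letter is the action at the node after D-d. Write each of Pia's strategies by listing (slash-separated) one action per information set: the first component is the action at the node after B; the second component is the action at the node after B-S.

Omar has 16 pure strategies: BazW, BazE, BawW, BawE, BdzW, BdzE, BdwW, BdwE, DazW, DazE, DawW, DawE, DdzW, DdzE, DdwW, DdwE. Columns: S/Mid, S/Hi, N/Mid, N/Hi.
{BazW, BazE, BawW, BawE, BdzW, BdzE, BdwW, BdwE} → row (6,0) (2,1) (0,1) (0,1)
{DazW, DazE, DdzE, DdwE} → row (2,2) (2,2) (2,2) (2,2)
{DawW, DawE} → row (2,5) (2,5) (2,5) (2,5)
{DdzW, DdwW} → row (1,6) (1,6) (1,6) (1,6)
That's 4 distinct rows out of 16 strategies.

4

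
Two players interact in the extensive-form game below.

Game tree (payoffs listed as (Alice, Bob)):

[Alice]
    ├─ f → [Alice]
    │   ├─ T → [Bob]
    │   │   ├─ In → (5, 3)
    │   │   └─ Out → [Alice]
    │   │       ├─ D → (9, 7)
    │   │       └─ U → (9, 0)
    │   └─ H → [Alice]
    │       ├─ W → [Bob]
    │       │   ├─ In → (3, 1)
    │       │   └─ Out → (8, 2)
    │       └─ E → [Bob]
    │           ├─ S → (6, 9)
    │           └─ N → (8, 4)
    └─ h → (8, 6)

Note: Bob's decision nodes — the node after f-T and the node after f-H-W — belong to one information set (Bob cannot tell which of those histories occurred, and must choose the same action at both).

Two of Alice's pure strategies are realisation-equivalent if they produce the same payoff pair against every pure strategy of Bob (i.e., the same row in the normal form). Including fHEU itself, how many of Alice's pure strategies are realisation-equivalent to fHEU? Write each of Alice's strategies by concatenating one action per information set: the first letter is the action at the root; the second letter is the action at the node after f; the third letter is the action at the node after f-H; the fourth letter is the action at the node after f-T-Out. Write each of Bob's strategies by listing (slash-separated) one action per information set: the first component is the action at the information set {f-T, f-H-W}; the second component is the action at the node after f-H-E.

Row for fHEU (columns In/S, In/N, Out/S, Out/N): (6,9) (8,4) (6,9) (8,4).
Under fHEU, Alice's choice at the node after f-T-Out can never be reached regardless of what Bob does, so varying those choices leaves every outcome unchanged.
Holding the reachable choices fixed and varying the unreachable one freely already gives 2 equivalent strategies.
No other strategy reproduces this row, so those 2 are the full class: fHED, fHEU.

2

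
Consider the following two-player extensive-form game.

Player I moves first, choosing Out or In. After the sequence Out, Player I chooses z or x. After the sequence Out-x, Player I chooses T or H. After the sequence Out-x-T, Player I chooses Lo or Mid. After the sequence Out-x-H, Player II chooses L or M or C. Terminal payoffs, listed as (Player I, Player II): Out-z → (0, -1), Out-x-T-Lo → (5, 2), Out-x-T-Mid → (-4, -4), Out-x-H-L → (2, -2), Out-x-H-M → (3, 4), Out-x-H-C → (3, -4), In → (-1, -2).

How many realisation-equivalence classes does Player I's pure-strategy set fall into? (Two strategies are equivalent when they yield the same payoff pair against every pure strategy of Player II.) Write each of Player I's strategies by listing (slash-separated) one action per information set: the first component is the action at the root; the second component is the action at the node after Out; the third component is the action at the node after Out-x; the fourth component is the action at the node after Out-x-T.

Player I has 16 pure strategies: Out/z/T/Lo, Out/z/T/Mid, Out/z/H/Lo, Out/z/H/Mid, Out/x/T/Lo, Out/x/T/Mid, Out/x/H/Lo, Out/x/H/Mid, In/z/T/Lo, In/z/T/Mid, In/z/H/Lo, In/z/H/Mid, In/x/T/Lo, In/x/T/Mid, In/x/H/Lo, In/x/H/Mid. Columns: L, M, C.
{Out/z/T/Lo, Out/z/T/Mid, Out/z/H/Lo, Out/z/H/Mid} → row (0,-1) (0,-1) (0,-1)
{Out/x/T/Lo} → row (5,2) (5,2) (5,2)
{Out/x/T/Mid} → row (-4,-4) (-4,-4) (-4,-4)
{Out/x/H/Lo, Out/x/H/Mid} → row (2,-2) (3,4) (3,-4)
{In/z/T/Lo, In/z/T/Mid, In/z/H/Lo, In/z/H/Mid, In/x/T/Lo, In/x/T/Mid, In/x/H/Lo, In/x/H/Mid} → row (-1,-2) (-1,-2) (-1,-2)
That's 5 distinct rows out of 16 strategies.

5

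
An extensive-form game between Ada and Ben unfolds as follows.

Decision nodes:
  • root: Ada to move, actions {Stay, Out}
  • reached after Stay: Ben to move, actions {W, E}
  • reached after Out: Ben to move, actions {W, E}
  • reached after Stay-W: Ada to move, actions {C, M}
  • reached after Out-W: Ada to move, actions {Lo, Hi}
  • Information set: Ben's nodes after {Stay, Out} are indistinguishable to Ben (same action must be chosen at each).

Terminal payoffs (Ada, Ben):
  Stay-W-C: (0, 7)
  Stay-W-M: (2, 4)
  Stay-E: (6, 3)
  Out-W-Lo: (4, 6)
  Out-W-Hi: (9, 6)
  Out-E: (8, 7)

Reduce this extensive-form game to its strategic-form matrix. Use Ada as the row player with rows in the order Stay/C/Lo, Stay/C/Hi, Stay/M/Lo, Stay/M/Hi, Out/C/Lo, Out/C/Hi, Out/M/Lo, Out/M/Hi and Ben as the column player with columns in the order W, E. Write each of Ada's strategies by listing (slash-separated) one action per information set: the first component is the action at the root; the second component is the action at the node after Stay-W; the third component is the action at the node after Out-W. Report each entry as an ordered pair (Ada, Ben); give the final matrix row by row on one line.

Stay/C/Lo: (0,7) (6,3) | Stay/C/Hi: (0,7) (6,3) | Stay/M/Lo: (2,4) (6,3) | Stay/M/Hi: (2,4) (6,3) | Out/C/Lo: (4,6) (8,7) | Out/C/Hi: (9,6) (8,7) | Out/M/Lo: (4,6) (8,7) | Out/M/Hi: (9,6) (8,7)

Row Stay/C/Lo: W→(0,7), E→(6,3)
Row Stay/C/Hi: W→(0,7), E→(6,3)
Row Stay/M/Lo: W→(2,4), E→(6,3)
Row Stay/M/Hi: W→(2,4), E→(6,3)
Row Out/C/Lo: W→(4,6), E→(8,7)
Row Out/C/Hi: W→(9,6), E→(8,7)
Row Out/M/Lo: W→(4,6), E→(8,7)
Row Out/M/Hi: W→(9,6), E→(8,7)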